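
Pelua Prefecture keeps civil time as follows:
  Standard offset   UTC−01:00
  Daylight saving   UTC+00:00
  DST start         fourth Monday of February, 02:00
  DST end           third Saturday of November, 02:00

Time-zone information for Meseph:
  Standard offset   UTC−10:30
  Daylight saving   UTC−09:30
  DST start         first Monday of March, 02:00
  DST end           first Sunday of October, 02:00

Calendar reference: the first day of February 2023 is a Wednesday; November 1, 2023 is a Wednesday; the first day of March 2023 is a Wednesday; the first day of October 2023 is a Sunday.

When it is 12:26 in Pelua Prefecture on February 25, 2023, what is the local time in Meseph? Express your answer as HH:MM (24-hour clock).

02:56

1 February 2023 is a Wednesday, so the first Monday is February 6 and the fourth is February 27.
1 November 2023 is a Wednesday, so the first Saturday is November 4 and the third is November 18.
February 25, 2023 is outside the daylight-saving period (27 February – 18 November), so Pelua Prefecture is on standard time, UTC−01:00.
12:26 Pelua Prefecture + 1h = 13:26 UTC.
1 March 2023 is a Wednesday, so the first Monday is March 6.
1 October 2023 is a Sunday, so the first Sunday is October 1.
At the standard offset (UTC−10:30), 13:26 UTC − 10h30m = 02:56 Meseph standard time.
The standard-time date in Meseph, February 25, 2023, is outside the daylight-saving period (6 March – 1 October), so Meseph is on standard time, UTC−10:30.
13:26 UTC − 10h30m = 02:56 Meseph.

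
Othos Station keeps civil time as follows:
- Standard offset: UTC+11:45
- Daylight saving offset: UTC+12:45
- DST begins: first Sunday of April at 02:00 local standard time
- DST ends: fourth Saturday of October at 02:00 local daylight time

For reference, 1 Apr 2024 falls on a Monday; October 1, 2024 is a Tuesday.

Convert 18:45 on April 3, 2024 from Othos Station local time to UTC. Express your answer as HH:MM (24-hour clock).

1 April 2024 is a Monday, so the first Sunday is April 7.
1 October 2024 is a Tuesday, so the first Saturday is October 5 and the fourth is October 26.
April 3, 2024 is outside the daylight-saving period (7 April – 26 October), so Othos Station is on standard time, UTC+11:45.
18:45 local − 11h45m = 07:00 UTC.

07:00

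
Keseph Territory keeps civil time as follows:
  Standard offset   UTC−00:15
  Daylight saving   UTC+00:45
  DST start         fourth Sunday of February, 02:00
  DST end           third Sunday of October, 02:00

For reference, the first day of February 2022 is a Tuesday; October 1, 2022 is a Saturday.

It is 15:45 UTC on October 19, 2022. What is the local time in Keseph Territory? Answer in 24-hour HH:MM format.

15:30

1 February 2022 is a Tuesday, so the first Sunday is February 6 and the fourth is February 27.
1 October 2022 is a Saturday, so the first Sunday is October 2 and the third is October 16.
At the standard offset (UTC−00:15), 15:45 UTC − 0h15m = 15:30 Keseph Territory standard time.
The standard-time date in Keseph Territory, October 19, 2022, is outside the daylight-saving period (27 February – 16 October), so Keseph Territory is on standard time, UTC−00:15.
15:45 UTC − 0h15m = 15:30 local.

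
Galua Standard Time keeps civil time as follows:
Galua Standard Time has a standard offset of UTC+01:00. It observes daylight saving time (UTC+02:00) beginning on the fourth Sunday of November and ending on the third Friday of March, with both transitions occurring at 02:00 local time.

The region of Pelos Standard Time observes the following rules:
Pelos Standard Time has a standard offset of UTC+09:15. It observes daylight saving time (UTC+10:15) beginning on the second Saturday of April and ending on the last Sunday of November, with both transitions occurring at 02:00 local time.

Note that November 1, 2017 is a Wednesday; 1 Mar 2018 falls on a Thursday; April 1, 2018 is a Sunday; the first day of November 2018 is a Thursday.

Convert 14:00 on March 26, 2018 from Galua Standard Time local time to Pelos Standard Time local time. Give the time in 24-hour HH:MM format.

22:15

1 November 2017 is a Wednesday, so the first Sunday is November 5 and the fourth is November 26.
1 March 2018 is a Thursday, so the first Friday is March 2 and the third is March 16.
March 26, 2018 does not fall between 26 November 2017 and 16 March 2018, so daylight saving is not in effect and Galua Standard Time is at UTC+01:00.
14:00 Galua Standard Time − 1h = 13:00 UTC.
1 April 2018 is a Sunday, so the first Saturday is April 7 and the second is April 14.
1 November 2018 is a Thursday, so Sundays fall on 4, 11, 18, 25; the last is November 25.
At the standard offset (UTC+09:15), 13:00 UTC + 9h15m = 22:15 Pelos Standard Time standard time.
The standard-time date in Pelos Standard Time, March 26, 2018, does not fall between 14 April and 25 November, so daylight saving is not in effect and Pelos Standard Time is at UTC+09:15.
13:00 UTC + 9h15m = 22:15 Pelos Standard Time.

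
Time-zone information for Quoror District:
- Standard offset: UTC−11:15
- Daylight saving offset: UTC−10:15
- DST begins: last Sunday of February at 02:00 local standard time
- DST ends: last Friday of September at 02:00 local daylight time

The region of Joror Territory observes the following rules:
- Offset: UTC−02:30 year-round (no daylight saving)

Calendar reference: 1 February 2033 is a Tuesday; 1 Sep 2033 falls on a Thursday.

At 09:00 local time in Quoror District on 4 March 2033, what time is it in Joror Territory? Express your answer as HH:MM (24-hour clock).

1 February 2033 is a Tuesday, so Sundays fall on 6, 13, 20, 27; the last is February 27.
1 September 2033 is a Thursday, so Fridays fall on 2, 9, 16, 23, 30; the last is September 30.
Daylight saving runs 27 February – 30 September; 4 March 2033 is inside that window, so Quoror District is at UTC−10:15.
09:00 Quoror District + 10h15m = 19:15 UTC.
Joror Territory has no daylight saving, so its offset is UTC−02:30 year-round.
19:15 UTC − 2h30m = 16:45 Joror Territory.

16:45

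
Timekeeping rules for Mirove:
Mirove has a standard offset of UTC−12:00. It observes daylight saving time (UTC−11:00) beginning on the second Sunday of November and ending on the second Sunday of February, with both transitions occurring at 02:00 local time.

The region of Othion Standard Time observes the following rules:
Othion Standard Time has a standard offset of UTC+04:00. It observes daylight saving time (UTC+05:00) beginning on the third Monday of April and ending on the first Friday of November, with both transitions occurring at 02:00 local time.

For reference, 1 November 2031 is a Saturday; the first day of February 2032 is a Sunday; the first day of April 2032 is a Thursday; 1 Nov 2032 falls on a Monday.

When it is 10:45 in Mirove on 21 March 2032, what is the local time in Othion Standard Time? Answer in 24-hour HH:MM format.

1 November 2031 is a Saturday, so the first Sunday is November 2 and the second is November 9.
1 February 2032 is a Sunday, so the first Sunday is February 1 and the second is February 8.
21 March 2032 is outside the daylight-saving period (9 November 2031 – 8 February 2032), so Mirove is on standard time, UTC−12:00.
10:45 Mirove + 12h = 22:45 UTC.
1 April 2032 is a Thursday, so the first Monday is April 5 and the third is April 19.
1 November 2032 is a Monday, so the first Friday is November 5.
At the standard offset (UTC+04:00), 22:45 UTC + 4h = 02:45 Othion Standard Time standard time (rolling into the next day, 22 March 2032).
Daylight saving runs 19 April – 5 November; the standard-time date in Othion Standard Time, 22 March 2032, is outside that window, so Othion Standard Time is on standard time at UTC+04:00.
22:45 UTC + 4h = 02:45 Othion Standard Time (rolling into the next day, 22 March 2032).

02:45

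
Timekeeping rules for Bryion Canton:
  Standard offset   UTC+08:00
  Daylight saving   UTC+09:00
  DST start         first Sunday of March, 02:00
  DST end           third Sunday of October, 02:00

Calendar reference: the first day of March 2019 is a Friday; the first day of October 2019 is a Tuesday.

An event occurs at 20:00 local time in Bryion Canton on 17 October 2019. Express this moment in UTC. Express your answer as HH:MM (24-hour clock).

1 March 2019 is a Friday, so the first Sunday is March 3.
1 October 2019 is a Tuesday, so the first Sunday is October 6 and the third is October 20.
17 October 2019 lies within the daylight-saving period (3 March – 20 October), so Bryion Canton is on daylight time, UTC+09:00.
20:00 local − 9h = 11:00 UTC.

11:00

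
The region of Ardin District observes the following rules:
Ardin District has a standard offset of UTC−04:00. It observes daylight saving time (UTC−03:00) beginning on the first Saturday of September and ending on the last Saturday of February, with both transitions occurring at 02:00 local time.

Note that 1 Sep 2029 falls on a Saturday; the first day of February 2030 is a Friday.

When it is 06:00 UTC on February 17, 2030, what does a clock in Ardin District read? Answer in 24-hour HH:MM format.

1 September 2029 is a Saturday, so the first Saturday is September 1.
1 February 2030 is a Friday, so Saturdays fall on 2, 9, 16, 23; the last is February 23.
At the standard offset (UTC−04:00), 06:00 UTC − 4h = 02:00 Ardin District standard time.
Daylight saving runs 1 September 2029 – 23 February 2030; the standard-time date in Ardin District, February 17, 2030, is inside that window, so Ardin District is at UTC−03:00.
06:00 UTC − 3h = 03:00 local.

03:00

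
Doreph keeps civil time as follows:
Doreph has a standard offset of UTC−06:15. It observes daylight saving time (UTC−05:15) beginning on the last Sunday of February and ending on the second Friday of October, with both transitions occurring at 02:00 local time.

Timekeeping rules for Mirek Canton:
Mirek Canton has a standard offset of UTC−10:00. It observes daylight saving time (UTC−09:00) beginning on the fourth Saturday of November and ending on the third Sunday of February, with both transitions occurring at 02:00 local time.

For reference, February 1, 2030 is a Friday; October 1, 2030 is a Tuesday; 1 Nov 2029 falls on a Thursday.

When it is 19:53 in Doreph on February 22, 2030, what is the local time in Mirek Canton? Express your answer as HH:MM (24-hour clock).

16:08

1 February 2030 is a Friday, so Sundays fall on 3, 10, 17, 24; the last is February 24.
1 October 2030 is a Tuesday, so the first Friday is October 4 and the second is October 11.
February 22, 2030 does not fall between 24 February and 11 October, so daylight saving is not in effect and Doreph is at UTC−06:15.
19:53 Doreph + 6h15m = 02:08 UTC (rolling into the next day, 23 February 2030).
1 November 2029 is a Thursday, so the first Saturday is November 3 and the fourth is November 24.
1 February 2030 is a Friday, so the first Sunday is February 3 and the third is February 17.
At the standard offset (UTC−10:00), 02:08 UTC − 10h = 16:08 Mirek Canton standard time (rolling into the previous day, 22 February 2030).
The standard-time date in Mirek Canton, February 22, 2030, does not fall between 24 November 2029 and 17 February 2030, so daylight saving is not in effect and Mirek Canton is at UTC−10:00.
02:08 UTC − 10h = 16:08 Mirek Canton (rolling into the previous day, 22 February 2030).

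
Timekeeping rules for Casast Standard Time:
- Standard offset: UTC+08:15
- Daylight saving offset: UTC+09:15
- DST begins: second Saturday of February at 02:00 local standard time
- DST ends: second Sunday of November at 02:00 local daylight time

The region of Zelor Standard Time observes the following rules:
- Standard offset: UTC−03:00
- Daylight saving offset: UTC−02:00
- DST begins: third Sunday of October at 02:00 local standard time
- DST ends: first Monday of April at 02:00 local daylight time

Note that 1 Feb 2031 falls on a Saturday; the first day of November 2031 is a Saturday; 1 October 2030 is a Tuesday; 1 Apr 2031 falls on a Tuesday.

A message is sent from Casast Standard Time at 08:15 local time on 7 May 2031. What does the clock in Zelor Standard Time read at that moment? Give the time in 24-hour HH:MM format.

1 February 2031 is a Saturday, so the first Saturday is February 1 and the second is February 8.
1 November 2031 is a Saturday, so the first Sunday is November 2 and the second is November 9.
7 May 2031 lies within the daylight-saving period (8 February – 9 November), so Casast Standard Time is on daylight time, UTC+09:15.
08:15 Casast Standard Time − 9h15m = 23:00 UTC (rolling into the previous day, 6 May 2031).
1 October 2030 is a Tuesday, so the first Sunday is October 6 and the third is October 20.
1 April 2031 is a Tuesday, so the first Monday is April 7.
At the standard offset (UTC−03:00), 23:00 UTC − 3h = 20:00 Zelor Standard Time standard time.
The standard-time date in Zelor Standard Time, 6 May 2031, is outside the daylight-saving period (20 October 2030 – 7 April 2031), so Zelor Standard Time is on standard time, UTC−03:00.
23:00 UTC − 3h = 20:00 Zelor Standard Time.

20:00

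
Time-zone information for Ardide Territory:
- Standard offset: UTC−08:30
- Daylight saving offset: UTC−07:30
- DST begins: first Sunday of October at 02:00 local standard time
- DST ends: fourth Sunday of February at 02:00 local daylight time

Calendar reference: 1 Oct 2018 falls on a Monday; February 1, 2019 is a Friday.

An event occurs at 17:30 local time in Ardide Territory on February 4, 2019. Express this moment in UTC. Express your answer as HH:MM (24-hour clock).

01:00

1 October 2018 is a Monday, so the first Sunday is October 7.
1 February 2019 is a Friday, so the first Sunday is February 3 and the fourth is February 24.
February 4, 2019 falls between 7 October 2018 and 24 February 2019, so daylight saving is in effect and Ardide Territory is at UTC−07:30.
17:30 local + 7h30m = 01:00 UTC (rolling into the next day, 5 February 2019).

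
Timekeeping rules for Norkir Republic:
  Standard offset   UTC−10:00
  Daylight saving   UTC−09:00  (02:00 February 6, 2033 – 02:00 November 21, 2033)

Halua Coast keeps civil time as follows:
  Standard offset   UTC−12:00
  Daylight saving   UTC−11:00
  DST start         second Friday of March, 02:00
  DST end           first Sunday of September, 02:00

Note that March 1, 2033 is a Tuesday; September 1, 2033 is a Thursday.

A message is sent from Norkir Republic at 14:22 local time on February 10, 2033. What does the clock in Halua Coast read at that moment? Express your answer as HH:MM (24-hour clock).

11:22

Daylight saving runs 6 February – 21 November; February 10, 2033 is inside that window, so Norkir Republic is at UTC−09:00.
14:22 Norkir Republic + 9h = 23:22 UTC.
1 March 2033 is a Tuesday, so the first Friday is March 4 and the second is March 11.
1 September 2033 is a Thursday, so the first Sunday is September 4.
At the standard offset (UTC−12:00), 23:22 UTC − 12h = 11:22 Halua Coast standard time.
The standard-time date in Halua Coast, February 10, 2033, does not fall between 11 March and 4 September, so daylight saving is not in effect and Halua Coast is at UTC−12:00.
23:22 UTC − 12h = 11:22 Halua Coast.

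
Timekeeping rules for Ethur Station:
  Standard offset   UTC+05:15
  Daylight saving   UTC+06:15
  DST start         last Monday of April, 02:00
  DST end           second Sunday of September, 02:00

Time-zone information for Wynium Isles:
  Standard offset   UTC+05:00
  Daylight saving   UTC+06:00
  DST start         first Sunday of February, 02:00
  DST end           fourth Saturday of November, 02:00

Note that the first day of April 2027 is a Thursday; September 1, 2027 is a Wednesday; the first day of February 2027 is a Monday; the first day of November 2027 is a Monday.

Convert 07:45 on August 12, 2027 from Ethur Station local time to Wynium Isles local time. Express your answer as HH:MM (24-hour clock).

1 April 2027 is a Thursday, so Mondays fall on 5, 12, 19, 26; the last is April 26.
1 September 2027 is a Wednesday, so the first Sunday is September 5 and the second is September 12.
August 12, 2027 lies within the daylight-saving period (26 April – 12 September), so Ethur Station is on daylight time, UTC+06:15.
07:45 Ethur Station − 6h15m = 01:30 UTC.
1 February 2027 is a Monday, so the first Sunday is February 7.
1 November 2027 is a Monday, so the first Saturday is November 6 and the fourth is November 27.
At the standard offset (UTC+05:00), 01:30 UTC + 5h = 06:30 Wynium Isles standard time.
The standard-time date in Wynium Isles, August 12, 2027, falls between 7 February and 27 November, so daylight saving is in effect and Wynium Isles is at UTC+06:00.
01:30 UTC + 6h = 07:30 Wynium Isles.

07:30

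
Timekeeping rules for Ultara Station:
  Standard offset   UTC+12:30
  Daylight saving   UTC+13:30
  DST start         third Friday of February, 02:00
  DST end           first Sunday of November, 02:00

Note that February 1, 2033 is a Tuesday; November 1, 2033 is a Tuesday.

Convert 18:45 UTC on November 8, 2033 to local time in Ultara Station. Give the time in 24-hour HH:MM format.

07:15

1 February 2033 is a Tuesday, so the first Friday is February 4 and the third is February 18.
1 November 2033 is a Tuesday, so the first Sunday is November 6.
At the standard offset (UTC+12:30), 18:45 UTC + 12h30m = 07:15 Ultara Station standard time (rolling into the next day, 9 November 2033).
The standard-time date in Ultara Station, November 9, 2033, is outside the daylight-saving period (18 February – 6 November), so Ultara Station is on standard time, UTC+12:30.
18:45 UTC + 12h30m = 07:15 local (rolling into the next day, 9 November 2033).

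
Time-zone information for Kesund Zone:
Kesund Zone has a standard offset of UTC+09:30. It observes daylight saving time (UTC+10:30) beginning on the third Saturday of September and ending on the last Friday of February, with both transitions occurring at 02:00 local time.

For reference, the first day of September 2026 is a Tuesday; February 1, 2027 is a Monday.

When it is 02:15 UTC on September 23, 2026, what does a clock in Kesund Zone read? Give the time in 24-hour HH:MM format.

1 September 2026 is a Tuesday, so the first Saturday is September 5 and the third is September 19.
1 February 2027 is a Monday, so Fridays fall on 5, 12, 19, 26; the last is February 26.
At the standard offset (UTC+09:30), 02:15 UTC + 9h30m = 11:45 Kesund Zone standard time.
The standard-time date in Kesund Zone, September 23, 2026, falls between 19 September 2026 and 26 February 2027, so daylight saving is in effect and Kesund Zone is at UTC+10:30.
02:15 UTC + 10h30m = 12:45 local.

12:45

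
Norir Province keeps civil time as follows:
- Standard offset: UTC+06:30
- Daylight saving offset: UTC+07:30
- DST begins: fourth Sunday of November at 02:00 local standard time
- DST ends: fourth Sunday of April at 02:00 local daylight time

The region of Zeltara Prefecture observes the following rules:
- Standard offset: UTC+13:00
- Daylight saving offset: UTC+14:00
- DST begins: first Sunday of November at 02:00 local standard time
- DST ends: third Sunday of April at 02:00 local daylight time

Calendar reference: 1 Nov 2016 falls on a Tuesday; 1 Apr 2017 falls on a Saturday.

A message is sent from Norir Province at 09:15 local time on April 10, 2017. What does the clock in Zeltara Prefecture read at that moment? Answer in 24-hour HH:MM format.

15:45

1 November 2016 is a Tuesday, so the first Sunday is November 6 and the fourth is November 27.
1 April 2017 is a Saturday, so the first Sunday is April 2 and the fourth is April 23.
April 10, 2017 falls between 27 November 2016 and 23 April 2017, so daylight saving is in effect and Norir Province is at UTC+07:30.
09:15 Norir Province − 7h30m = 01:45 UTC.
1 November 2016 is a Tuesday, so the first Sunday is November 6.
1 April 2017 is a Saturday, so the first Sunday is April 2 and the third is April 16.
At the standard offset (UTC+13:00), 01:45 UTC + 13h = 14:45 Zeltara Prefecture standard time.
The standard-time date in Zeltara Prefecture, April 10, 2017, falls between 6 November 2016 and 16 April 2017, so daylight saving is in effect and Zeltara Prefecture is at UTC+14:00.
01:45 UTC + 14h = 15:45 Zeltara Prefecture.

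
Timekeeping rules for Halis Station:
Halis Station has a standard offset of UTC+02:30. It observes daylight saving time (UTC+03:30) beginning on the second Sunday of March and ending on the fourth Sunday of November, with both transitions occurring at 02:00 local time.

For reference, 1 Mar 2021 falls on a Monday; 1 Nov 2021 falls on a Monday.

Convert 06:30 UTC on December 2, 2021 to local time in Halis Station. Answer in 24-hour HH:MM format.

1 March 2021 is a Monday, so the first Sunday is March 7 and the second is March 14.
1 November 2021 is a Monday, so the first Sunday is November 7 and the fourth is November 28.
At the standard offset (UTC+02:30), 06:30 UTC + 2h30m = 09:00 Halis Station standard time.
The standard-time date in Halis Station, December 2, 2021, does not fall between 14 March and 28 November, so daylight saving is not in effect and Halis Station is at UTC+02:30.
06:30 UTC + 2h30m = 09:00 local.

09:00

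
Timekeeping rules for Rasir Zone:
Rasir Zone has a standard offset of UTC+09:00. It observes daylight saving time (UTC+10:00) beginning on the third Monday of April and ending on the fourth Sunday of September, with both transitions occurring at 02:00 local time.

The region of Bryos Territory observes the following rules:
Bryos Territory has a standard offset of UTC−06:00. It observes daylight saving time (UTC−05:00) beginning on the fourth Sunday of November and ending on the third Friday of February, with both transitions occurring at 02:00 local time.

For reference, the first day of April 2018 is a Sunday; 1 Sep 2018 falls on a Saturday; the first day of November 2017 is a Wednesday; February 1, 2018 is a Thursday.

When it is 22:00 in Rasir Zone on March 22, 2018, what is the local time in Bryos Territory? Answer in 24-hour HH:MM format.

1 April 2018 is a Sunday, so the first Monday is April 2 and the third is April 16.
1 September 2018 is a Saturday, so the first Sunday is September 2 and the fourth is September 23.
Daylight saving runs 16 April – 23 September; March 22, 2018 is outside that window, so Rasir Zone is on standard time at UTC+09:00.
22:00 Rasir Zone − 9h = 13:00 UTC.
1 November 2017 is a Wednesday, so the first Sunday is November 5 and the fourth is November 26.
1 February 2018 is a Thursday, so the first Friday is February 2 and the third is February 16.
At the standard offset (UTC−06:00), 13:00 UTC − 6h = 07:00 Bryos Territory standard time.
The standard-time date in Bryos Territory, March 22, 2018, does not fall between 26 November 2017 and 16 February 2018, so daylight saving is not in effect and Bryos Territory is at UTC−06:00.
13:00 UTC − 6h = 07:00 Bryos Territory.

07:00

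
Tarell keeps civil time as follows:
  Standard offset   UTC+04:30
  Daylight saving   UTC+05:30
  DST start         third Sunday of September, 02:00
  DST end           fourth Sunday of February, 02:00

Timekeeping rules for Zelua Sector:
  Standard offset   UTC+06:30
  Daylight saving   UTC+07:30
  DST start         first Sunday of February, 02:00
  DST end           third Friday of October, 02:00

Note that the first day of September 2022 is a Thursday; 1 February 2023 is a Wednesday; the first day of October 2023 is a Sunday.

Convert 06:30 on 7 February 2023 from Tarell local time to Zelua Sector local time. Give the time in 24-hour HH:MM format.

1 September 2022 is a Thursday, so the first Sunday is September 4 and the third is September 18.
1 February 2023 is a Wednesday, so the first Sunday is February 5 and the fourth is February 26.
7 February 2023 lies within the daylight-saving period (18 September 2022 – 26 February 2023), so Tarell is on daylight time, UTC+05:30.
06:30 Tarell − 5h30m = 01:00 UTC.
1 February 2023 is a Wednesday, so the first Sunday is February 5.
1 October 2023 is a Sunday, so the first Friday is October 6 and the third is October 20.
At the standard offset (UTC+06:30), 01:00 UTC + 6h30m = 07:30 Zelua Sector standard time.
The standard-time date in Zelua Sector, 7 February 2023, falls between 5 February and 20 October, so daylight saving is in effect and Zelua Sector is at UTC+07:30.
01:00 UTC + 7h30m = 08:30 Zelua Sector.

08:30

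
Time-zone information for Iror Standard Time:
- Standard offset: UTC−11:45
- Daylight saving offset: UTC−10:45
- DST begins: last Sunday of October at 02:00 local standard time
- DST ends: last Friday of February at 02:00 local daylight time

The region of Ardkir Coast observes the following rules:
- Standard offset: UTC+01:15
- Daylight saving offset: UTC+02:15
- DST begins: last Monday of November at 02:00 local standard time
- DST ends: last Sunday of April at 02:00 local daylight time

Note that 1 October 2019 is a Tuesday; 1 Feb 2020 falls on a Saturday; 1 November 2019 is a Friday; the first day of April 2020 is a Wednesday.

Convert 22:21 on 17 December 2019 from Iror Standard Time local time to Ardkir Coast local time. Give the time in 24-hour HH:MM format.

11:21

1 October 2019 is a Tuesday, so Sundays fall on 6, 13, 20, 27; the last is October 27.
1 February 2020 is a Saturday, so Fridays fall on 7, 14, 21, 28; the last is February 28.
17 December 2019 falls between 27 October 2019 and 28 February 2020, so daylight saving is in effect and Iror Standard Time is at UTC−10:45.
22:21 Iror Standard Time + 10h45m = 09:06 UTC (rolling into the next day, 18 December 2019).
1 November 2019 is a Friday, so Mondays fall on 4, 11, 18, 25; the last is November 25.
1 April 2020 is a Wednesday, so Sundays fall on 5, 12, 19, 26; the last is April 26.
At the standard offset (UTC+01:15), 09:06 UTC + 1h15m = 10:21 Ardkir Coast standard time.
Daylight saving runs 25 November 2019 – 26 April 2020; the standard-time date in Ardkir Coast, 18 December 2019, is inside that window, so Ardkir Coast is at UTC+02:15.
09:06 UTC + 2h15m = 11:21 Ardkir Coast.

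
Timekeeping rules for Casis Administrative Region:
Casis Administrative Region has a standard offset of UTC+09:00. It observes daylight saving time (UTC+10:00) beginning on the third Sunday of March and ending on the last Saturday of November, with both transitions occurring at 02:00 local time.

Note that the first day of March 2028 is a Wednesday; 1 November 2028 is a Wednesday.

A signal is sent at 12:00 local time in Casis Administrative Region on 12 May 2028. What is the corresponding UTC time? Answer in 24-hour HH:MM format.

02:00

1 March 2028 is a Wednesday, so the first Sunday is March 5 and the third is March 19.
1 November 2028 is a Wednesday, so Saturdays fall on 4, 11, 18, 25; the last is November 25.
12 May 2028 falls between 19 March and 25 November, so daylight saving is in effect and Casis Administrative Region is at UTC+10:00.
12:00 local − 10h = 02:00 UTC.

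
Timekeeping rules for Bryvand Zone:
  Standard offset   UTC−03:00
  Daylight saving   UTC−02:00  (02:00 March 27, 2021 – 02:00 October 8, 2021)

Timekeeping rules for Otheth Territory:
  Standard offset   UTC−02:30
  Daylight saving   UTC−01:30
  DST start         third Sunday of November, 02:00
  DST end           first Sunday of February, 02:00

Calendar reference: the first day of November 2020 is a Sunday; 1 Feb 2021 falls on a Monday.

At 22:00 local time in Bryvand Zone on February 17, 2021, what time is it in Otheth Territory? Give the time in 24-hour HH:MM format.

22:30

February 17, 2021 does not fall between 27 March and 8 October, so daylight saving is not in effect and Bryvand Zone is at UTC−03:00.
22:00 Bryvand Zone + 3h = 01:00 UTC (rolling into the next day, 18 February 2021).
1 November 2020 is a Sunday, so the first Sunday is November 1 and the third is November 15.
1 February 2021 is a Monday, so the first Sunday is February 7.
At the standard offset (UTC−02:30), 01:00 UTC − 2h30m = 22:30 Otheth Territory standard time (rolling into the previous day, 17 February 2021).
The standard-time date in Otheth Territory, February 17, 2021, does not fall between 15 November 2020 and 7 February 2021, so daylight saving is not in effect and Otheth Territory is at UTC−02:30.
01:00 UTC − 2h30m = 22:30 Otheth Territory (rolling into the previous day, 17 February 2021).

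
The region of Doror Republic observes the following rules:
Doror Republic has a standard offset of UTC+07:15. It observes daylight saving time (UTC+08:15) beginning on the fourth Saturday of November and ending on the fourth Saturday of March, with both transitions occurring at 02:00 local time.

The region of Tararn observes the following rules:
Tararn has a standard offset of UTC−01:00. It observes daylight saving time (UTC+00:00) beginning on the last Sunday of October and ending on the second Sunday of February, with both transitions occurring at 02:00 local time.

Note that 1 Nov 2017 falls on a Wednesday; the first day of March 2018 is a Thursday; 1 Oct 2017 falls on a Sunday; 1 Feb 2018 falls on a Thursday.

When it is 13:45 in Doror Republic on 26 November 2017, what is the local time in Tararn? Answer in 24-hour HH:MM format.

05:30

1 November 2017 is a Wednesday, so the first Saturday is November 4 and the fourth is November 25.
1 March 2018 is a Thursday, so the first Saturday is March 3 and the fourth is March 24.
26 November 2017 falls between 25 November 2017 and 24 March 2018, so daylight saving is in effect and Doror Republic is at UTC+08:15.
13:45 Doror Republic − 8h15m = 05:30 UTC.
1 October 2017 is a Sunday, so Sundays fall on 1, 8, 15, 22, 29; the last is October 29.
1 February 2018 is a Thursday, so the first Sunday is February 4 and the second is February 11.
At the standard offset (UTC−01:00), 05:30 UTC − 1h = 04:30 Tararn standard time.
Daylight saving runs 29 October 2017 – 11 February 2018; the standard-time date in Tararn, 26 November 2017, is inside that window, so Tararn is at UTC+00:00.
05:30 UTC + 0h = 05:30 Tararn.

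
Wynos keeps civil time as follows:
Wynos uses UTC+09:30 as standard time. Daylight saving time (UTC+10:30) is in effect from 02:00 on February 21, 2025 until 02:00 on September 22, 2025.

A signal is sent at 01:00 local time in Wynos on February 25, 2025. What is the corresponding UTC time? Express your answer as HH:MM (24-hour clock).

14:30

February 25, 2025 lies within the daylight-saving period (21 February – 22 September), so Wynos is on daylight time, UTC+10:30.
01:00 local − 10h30m = 14:30 UTC (rolling into the previous day, 24 February 2025).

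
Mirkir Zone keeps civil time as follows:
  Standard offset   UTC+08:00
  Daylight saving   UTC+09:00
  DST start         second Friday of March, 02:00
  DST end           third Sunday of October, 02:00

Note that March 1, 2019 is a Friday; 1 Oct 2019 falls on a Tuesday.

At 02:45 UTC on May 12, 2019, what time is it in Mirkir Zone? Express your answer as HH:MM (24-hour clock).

1 March 2019 is a Friday, so the first Friday is March 1 and the second is March 8.
1 October 2019 is a Tuesday, so the first Sunday is October 6 and the third is October 20.
At the standard offset (UTC+08:00), 02:45 UTC + 8h = 10:45 Mirkir Zone standard time.
The standard-time date in Mirkir Zone, May 12, 2019, falls between 8 March and 20 October, so daylight saving is in effect and Mirkir Zone is at UTC+09:00.
02:45 UTC + 9h = 11:45 local.

11:45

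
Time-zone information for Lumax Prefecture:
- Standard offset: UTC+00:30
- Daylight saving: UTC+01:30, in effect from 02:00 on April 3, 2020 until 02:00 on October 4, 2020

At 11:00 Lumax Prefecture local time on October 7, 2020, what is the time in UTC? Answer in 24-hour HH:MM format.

10:30

October 7, 2020 is outside the daylight-saving period (3 April – 4 October), so Lumax Prefecture is on standard time, UTC+00:30.
11:00 local − 0h30m = 10:30 UTC.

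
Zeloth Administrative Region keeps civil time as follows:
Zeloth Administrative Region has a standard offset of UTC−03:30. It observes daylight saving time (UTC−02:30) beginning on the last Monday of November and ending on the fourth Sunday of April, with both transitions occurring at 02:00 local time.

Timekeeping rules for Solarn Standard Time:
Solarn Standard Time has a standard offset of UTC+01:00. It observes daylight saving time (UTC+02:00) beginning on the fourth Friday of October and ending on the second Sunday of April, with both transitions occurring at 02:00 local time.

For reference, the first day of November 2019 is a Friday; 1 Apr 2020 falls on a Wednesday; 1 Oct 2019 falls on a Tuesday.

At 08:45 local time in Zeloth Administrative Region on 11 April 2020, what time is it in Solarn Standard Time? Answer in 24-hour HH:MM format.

13:15

1 November 2019 is a Friday, so Mondays fall on 4, 11, 18, 25; the last is November 25.
1 April 2020 is a Wednesday, so the first Sunday is April 5 and the fourth is April 26.
Daylight saving runs 25 November 2019 – 26 April 2020; 11 April 2020 is inside that window, so Zeloth Administrative Region is at UTC−02:30.
08:45 Zeloth Administrative Region + 2h30m = 11:15 UTC.
1 October 2019 is a Tuesday, so the first Friday is October 4 and the fourth is October 25.
1 April 2020 is a Wednesday, so the first Sunday is April 5 and the second is April 12.
At the standard offset (UTC+01:00), 11:15 UTC + 1h = 12:15 Solarn Standard Time standard time.
The standard-time date in Solarn Standard Time, 11 April 2020, lies within the daylight-saving period (25 October 2019 – 12 April 2020), so Solarn Standard Time is on daylight time, UTC+02:00.
11:15 UTC + 2h = 13:15 Solarn Standard Time.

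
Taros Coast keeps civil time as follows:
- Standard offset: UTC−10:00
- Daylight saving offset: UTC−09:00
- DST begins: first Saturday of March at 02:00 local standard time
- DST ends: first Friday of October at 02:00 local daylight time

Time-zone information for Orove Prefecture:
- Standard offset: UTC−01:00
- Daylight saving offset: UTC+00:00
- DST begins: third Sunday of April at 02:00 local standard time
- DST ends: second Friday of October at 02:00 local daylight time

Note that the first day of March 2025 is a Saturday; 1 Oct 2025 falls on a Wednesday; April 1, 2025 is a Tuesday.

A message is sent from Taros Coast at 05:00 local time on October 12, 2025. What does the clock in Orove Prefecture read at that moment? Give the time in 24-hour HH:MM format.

14:00

1 March 2025 is a Saturday, so the first Saturday is March 1.
1 October 2025 is a Wednesday, so the first Friday is October 3.
October 12, 2025 is outside the daylight-saving period (1 March – 3 October), so Taros Coast is on standard time, UTC−10:00.
05:00 Taros Coast + 10h = 15:00 UTC.
1 April 2025 is a Tuesday, so the first Sunday is April 6 and the third is April 20.
1 October 2025 is a Wednesday, so the first Friday is October 3 and the second is October 10.
At the standard offset (UTC−01:00), 15:00 UTC − 1h = 14:00 Orove Prefecture standard time.
The standard-time date in Orove Prefecture, October 12, 2025, is outside the daylight-saving period (20 April – 10 October), so Orove Prefecture is on standard time, UTC−01:00.
15:00 UTC − 1h = 14:00 Orove Prefecture.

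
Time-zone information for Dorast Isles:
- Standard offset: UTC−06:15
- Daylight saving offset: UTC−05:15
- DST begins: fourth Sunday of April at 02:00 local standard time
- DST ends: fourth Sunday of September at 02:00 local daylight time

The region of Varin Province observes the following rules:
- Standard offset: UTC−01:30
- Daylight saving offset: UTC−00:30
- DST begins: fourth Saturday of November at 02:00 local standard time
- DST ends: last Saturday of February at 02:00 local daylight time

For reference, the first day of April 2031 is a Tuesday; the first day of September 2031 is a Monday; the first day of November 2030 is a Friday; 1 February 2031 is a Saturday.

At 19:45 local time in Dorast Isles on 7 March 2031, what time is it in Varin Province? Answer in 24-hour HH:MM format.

00:30

1 April 2031 is a Tuesday, so the first Sunday is April 6 and the fourth is April 27.
1 September 2031 is a Monday, so the first Sunday is September 7 and the fourth is September 28.
Daylight saving runs 27 April – 28 September; 7 March 2031 is outside that window, so Dorast Isles is on standard time at UTC−06:15.
19:45 Dorast Isles + 6h15m = 02:00 UTC (rolling into the next day, 8 March 2031).
1 November 2030 is a Friday, so the first Saturday is November 2 and the fourth is November 23.
1 February 2031 is a Saturday, so Saturdays fall on 1, 8, 15, 22; the last is February 22.
At the standard offset (UTC−01:30), 02:00 UTC − 1h30m = 00:30 Varin Province standard time.
Daylight saving runs 23 November 2030 – 22 February 2031; the standard-time date in Varin Province, 8 March 2031, is outside that window, so Varin Province is on standard time at UTC−01:30.
02:00 UTC − 1h30m = 00:30 Varin Province.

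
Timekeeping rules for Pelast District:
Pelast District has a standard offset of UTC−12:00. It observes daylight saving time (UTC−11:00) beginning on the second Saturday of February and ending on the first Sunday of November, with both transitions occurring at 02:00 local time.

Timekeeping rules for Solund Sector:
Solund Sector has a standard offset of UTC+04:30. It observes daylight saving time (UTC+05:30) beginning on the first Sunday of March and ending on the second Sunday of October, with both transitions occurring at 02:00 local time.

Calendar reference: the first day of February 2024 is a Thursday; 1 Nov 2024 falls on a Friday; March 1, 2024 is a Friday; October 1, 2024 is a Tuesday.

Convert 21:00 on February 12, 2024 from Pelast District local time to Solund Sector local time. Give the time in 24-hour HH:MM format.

12:30

1 February 2024 is a Thursday, so the first Saturday is February 3 and the second is February 10.
1 November 2024 is a Friday, so the first Sunday is November 3.
February 12, 2024 lies within the daylight-saving period (10 February – 3 November), so Pelast District is on daylight time, UTC−11:00.
21:00 Pelast District + 11h = 08:00 UTC (rolling into the next day, 13 February 2024).
1 March 2024 is a Friday, so the first Sunday is March 3.
1 October 2024 is a Tuesday, so the first Sunday is October 6 and the second is October 13.
At the standard offset (UTC+04:30), 08:00 UTC + 4h30m = 12:30 Solund Sector standard time.
The standard-time date in Solund Sector, February 13, 2024, is outside the daylight-saving period (3 March – 13 October), so Solund Sector is on standard time, UTC+04:30.
08:00 UTC + 4h30m = 12:30 Solund Sector.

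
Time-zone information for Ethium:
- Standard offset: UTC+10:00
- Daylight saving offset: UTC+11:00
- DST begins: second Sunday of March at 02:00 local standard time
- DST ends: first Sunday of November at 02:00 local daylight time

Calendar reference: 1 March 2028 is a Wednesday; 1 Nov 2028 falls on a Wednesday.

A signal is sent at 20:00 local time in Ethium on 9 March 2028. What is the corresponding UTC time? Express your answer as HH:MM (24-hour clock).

1 March 2028 is a Wednesday, so the first Sunday is March 5 and the second is March 12.
1 November 2028 is a Wednesday, so the first Sunday is November 5.
9 March 2028 is outside the daylight-saving period (12 March – 5 November), so Ethium is on standard time, UTC+10:00.
20:00 local − 10h = 10:00 UTC.

10:00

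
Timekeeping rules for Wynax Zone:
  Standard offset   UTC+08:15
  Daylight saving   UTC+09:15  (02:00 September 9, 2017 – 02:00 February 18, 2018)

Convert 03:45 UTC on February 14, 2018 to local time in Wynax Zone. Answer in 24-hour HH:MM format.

At the standard offset (UTC+08:15), 03:45 UTC + 8h15m = 12:00 Wynax Zone standard time.
Daylight saving runs 9 September 2017 – 18 February 2018; the standard-time date in Wynax Zone, February 14, 2018, is inside that window, so Wynax Zone is at UTC+09:15.
03:45 UTC + 9h15m = 13:00 local.

13:00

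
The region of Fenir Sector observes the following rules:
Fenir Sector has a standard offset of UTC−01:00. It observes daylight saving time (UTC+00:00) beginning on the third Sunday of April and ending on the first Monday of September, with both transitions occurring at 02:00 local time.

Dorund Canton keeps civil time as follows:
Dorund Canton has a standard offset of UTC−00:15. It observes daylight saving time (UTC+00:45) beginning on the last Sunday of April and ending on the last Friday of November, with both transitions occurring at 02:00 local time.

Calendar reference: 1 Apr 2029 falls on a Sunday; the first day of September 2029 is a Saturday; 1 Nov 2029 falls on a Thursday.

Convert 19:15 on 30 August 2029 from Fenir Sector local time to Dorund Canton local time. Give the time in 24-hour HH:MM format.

20:00

1 April 2029 is a Sunday, so the first Sunday is April 1 and the third is April 15.
1 September 2029 is a Saturday, so the first Monday is September 3.
Daylight saving runs 15 April – 3 September; 30 August 2029 is inside that window, so Fenir Sector is at UTC+00:00.
19:15 Fenir Sector − 0h = 19:15 UTC.
1 April 2029 is a Sunday, so Sundays fall on 1, 8, 15, 22, 29; the last is April 29.
1 November 2029 is a Thursday, so Fridays fall on 2, 9, 16, 23, 30; the last is November 30.
At the standard offset (UTC−00:15), 19:15 UTC − 0h15m = 19:00 Dorund Canton standard time.
Daylight saving runs 29 April – 30 November; the standard-time date in Dorund Canton, 30 August 2029, is inside that window, so Dorund Canton is at UTC+00:45.
19:15 UTC + 0h45m = 20:00 Dorund Canton.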